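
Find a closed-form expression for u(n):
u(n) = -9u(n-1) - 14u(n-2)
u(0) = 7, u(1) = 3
Characteristic equation: x² + 9x + 14 = 0, which factors as (x - (-7))(x - (-2)) = 0.
Roots r₁ = -7, r₂ = -2 (distinct).
General solution: u(n) = A·(-7)^n + B·(-2)^n.
From u(0) = 7: A + B = 7.
From u(1) = 3: -7A - 2B = 3.
Solving: A = - \frac{17}{5}, B = \frac{52}{5}.
So u(n) = \frac{52 \left(-2\right)^{n}}{5} - \frac{17 \left(-7\right)^{n}}{5}.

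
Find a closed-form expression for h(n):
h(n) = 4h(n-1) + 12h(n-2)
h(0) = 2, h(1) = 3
Characteristic equation: x² - 4x - 12 = 0, which factors as (x - (6))(x - (-2)) = 0.
Roots r₁ = 6, r₂ = -2 (distinct).
General solution: h(n) = A·(6)^n + B·(-2)^n.
From h(0) = 2: A + B = 2.
From h(1) = 3: 6A - 2B = 3.
Solving: A = \frac{7}{8}, B = \frac{9}{8}.
So h(n) = \frac{9 \left(-2\right)^{n}}{8} + \frac{7 \cdot 6^{n}}{8}.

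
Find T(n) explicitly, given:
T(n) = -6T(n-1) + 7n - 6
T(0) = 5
First-order linear with linear forcing.
Homogeneous solution: T_h(n) = A·(-6)^n.
Try particular T_p(n) = pn + q. Substituting:
  pn + q = -6(p(n-1) + q) + 7n - 6.
Matching the n-coefficient: p = -6p + 7 ⇒ p = 1.
Matching constants: q = 6p - 6q - 6 ⇒ q = 0.
General: T(n) = A·(-6)^n + n + 0.
Apply T(0) = 5: A + 0 = 5 ⇒ A = 5.
So T(n) = 5 \left(-6\right)^{n} + n.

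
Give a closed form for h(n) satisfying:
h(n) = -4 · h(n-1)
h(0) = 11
Pure geometric recurrence with ratio -4.
By induction h(n) = h(0) · (-4)^n = 11 \left(-4\right)^{n}.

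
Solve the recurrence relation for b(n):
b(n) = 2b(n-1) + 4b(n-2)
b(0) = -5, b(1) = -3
Characteristic equation: x² - 2x - 4 = 0.
Discriminant Δ = (2)² + 4·(4) = 20.
Roots r₁,₂ = (2 ± √20)/2, so r₁ = 1 + \sqrt{5}, r₂ = 1 - \sqrt{5}.
General solution: b(n) = A·r₁^n + B·r₂^n.
From the initial conditions, A + B = -5 and r₁A + r₂B = -3.
Since r₁ - r₂ = √20: A = (-3 - (-5)r₂)/√20 = - \frac{5}{2} + \frac{\sqrt{5}}{5}, and B = -5 - A = - \frac{5}{2} - \frac{\sqrt{5}}{5}.
So b(n) = \left(- \frac{5}{2} + \frac{\sqrt{5}}{5}\right)\left(1 + \sqrt{5}\right)^n + \left(- \frac{5}{2} - \frac{\sqrt{5}}{5}\right)\left(1 - \sqrt{5}\right)^n.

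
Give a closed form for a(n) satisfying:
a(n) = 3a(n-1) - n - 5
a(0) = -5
First-order linear with linear forcing.
Homogeneous solution: a_h(n) = A·(3)^n.
Try particular a_p(n) = pn + q. Substituting:
  pn + q = 3(p(n-1) + q) - n - 5.
Matching the n-coefficient: p = 3p - 1 ⇒ p = \frac{1}{2}.
Matching constants: q = -3p + 3q - 5 ⇒ q = \frac{13}{4}.
General: a(n) = A·(3)^n + \frac{n}{2} + \frac{13}{4}.
Apply a(0) = -5: A + \frac{13}{4} = -5 ⇒ A = - \frac{33}{4}.
So a(n) = - \frac{33 \cdot 3^{n}}{4} + \frac{n}{2} + \frac{13}{4}.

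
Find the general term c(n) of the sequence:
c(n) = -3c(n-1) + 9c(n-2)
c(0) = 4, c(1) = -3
Characteristic equation: x² + 3x - 9 = 0.
Discriminant Δ = (-3)² + 4·(9) = 45.
Roots r₁,₂ = (-3 ± √45)/2, so r₁ = - \frac{3}{2} + \frac{3 \sqrt{5}}{2}, r₂ = - \frac{3 \sqrt{5}}{2} - \frac{3}{2}.
General solution: c(n) = A·r₁^n + B·r₂^n.
From the initial conditions, A + B = 4 and r₁A + r₂B = -3.
Since r₁ - r₂ = √45: A = (-3 - (4)r₂)/√45 = \frac{\sqrt{5}}{5} + 2, and B = 4 - A = 2 - \frac{\sqrt{5}}{5}.
So c(n) = \left(\frac{\sqrt{5}}{5} + 2\right)\left(- \frac{3}{2} + \frac{3 \sqrt{5}}{2}\right)^n + \left(2 - \frac{\sqrt{5}}{5}\right)\left(- \frac{3 \sqrt{5}}{2} - \frac{3}{2}\right)^n.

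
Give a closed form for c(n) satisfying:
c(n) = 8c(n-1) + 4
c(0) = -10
First-order linear non-homogeneous.
Homogeneous solution: c_h(n) = A·(8)^n.
Try constant particular solution c_p = K: K = 8K + 4 ⇒ K = - \frac{4}{7}.
General: c(n) = A·(8)^n - \frac{4}{7}.
Apply c(0) = -10: A - \frac{4}{7} = -10 ⇒ A = - \frac{66}{7}.
So c(n) = - \frac{66 \cdot 8^{n}}{7} - \frac{4}{7}.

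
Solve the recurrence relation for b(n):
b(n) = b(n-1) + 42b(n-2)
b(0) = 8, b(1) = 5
Characteristic equation: x² - x - 42 = 0, which factors as (x - (7))(x - (-6)) = 0.
Roots r₁ = 7, r₂ = -6 (distinct).
General solution: b(n) = A·(7)^n + B·(-6)^n.
From b(0) = 8: A + B = 8.
From b(1) = 5: 7A - 6B = 5.
Solving: A = \frac{53}{13}, B = \frac{51}{13}.
So b(n) = \frac{51 \left(-6\right)^{n}}{13} + \frac{53 \cdot 7^{n}}{13}.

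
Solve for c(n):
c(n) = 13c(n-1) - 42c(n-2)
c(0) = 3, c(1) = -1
Characteristic equation: x² - 13x + 42 = 0, which factors as (x - (6))(x - (7)) = 0.
Roots r₁ = 6, r₂ = 7 (distinct).
General solution: c(n) = A·(6)^n + B·(7)^n.
From c(0) = 3: A + B = 3.
From c(1) = -1: 6A + 7B = -1.
Solving: A = 22, B = -19.
So c(n) = 22 \cdot 6^{n} - 19 \cdot 7^{n}.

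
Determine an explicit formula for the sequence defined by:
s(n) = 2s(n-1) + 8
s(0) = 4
First-order linear non-homogeneous.
Homogeneous solution: s_h(n) = A·(2)^n.
Try constant particular solution s_p = K: K = 2K + 8 ⇒ K = -8.
General: s(n) = A·(2)^n - 8.
Apply s(0) = 4: A - 8 = 4 ⇒ A = 12.
So s(n) = 12 \cdot 2^{n} - 8.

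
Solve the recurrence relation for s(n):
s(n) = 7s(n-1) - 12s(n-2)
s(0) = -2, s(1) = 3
Characteristic equation: x² - 7x + 12 = 0, which factors as (x - (3))(x - (4)) = 0.
Roots r₁ = 3, r₂ = 4 (distinct).
General solution: s(n) = A·(3)^n + B·(4)^n.
From s(0) = -2: A + B = -2.
From s(1) = 3: 3A + 4B = 3.
Solving: A = -11, B = 9.
So s(n) = - 11 \cdot 3^{n} + 9 \cdot 4^{n}.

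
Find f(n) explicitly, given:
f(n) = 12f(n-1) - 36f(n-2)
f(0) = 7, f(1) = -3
Characteristic equation: x² - 12x + 36 = 0, which is (x - (6))².
Repeated root r = 6.
General solution: f(n) = (A + Bn)·(6)^n.
From f(0) = 7: A = 7.
From f(1) = -3: (A + B)·(6) = -3 ⇒ B = - \frac{15}{2}.
So f(n) = \left(7 - \frac{15 n}{2}\right) \cdot (6)^n.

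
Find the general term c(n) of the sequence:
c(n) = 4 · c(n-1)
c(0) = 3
Pure geometric recurrence with ratio 4.
By induction c(n) = c(0) · (4)^n = 3 \cdot 4^{n}.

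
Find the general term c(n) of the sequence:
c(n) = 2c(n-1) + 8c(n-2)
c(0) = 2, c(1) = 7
Characteristic equation: x² - 2x - 8 = 0, which factors as (x - (4))(x - (-2)) = 0.
Roots r₁ = 4, r₂ = -2 (distinct).
General solution: c(n) = A·(4)^n + B·(-2)^n.
From c(0) = 2: A + B = 2.
From c(1) = 7: 4A - 2B = 7.
Solving: A = \frac{11}{6}, B = \frac{1}{6}.
So c(n) = \frac{\left(-2\right)^{n}}{6} + \frac{11 \cdot 4^{n}}{6}.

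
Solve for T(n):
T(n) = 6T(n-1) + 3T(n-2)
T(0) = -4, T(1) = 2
Characteristic equation: x² - 6x - 3 = 0.
Discriminant Δ = (6)² + 4·(3) = 48.
Roots r₁,₂ = (6 ± √48)/2, so r₁ = 3 + 2 \sqrt{3}, r₂ = 3 - 2 \sqrt{3}.
General solution: T(n) = A·r₁^n + B·r₂^n.
From the initial conditions, A + B = -4 and r₁A + r₂B = 2.
Since r₁ - r₂ = √48: A = (2 - (-4)r₂)/√48 = -2 + \frac{7 \sqrt{3}}{6}, and B = -4 - A = - \frac{7 \sqrt{3}}{6} - 2.
So T(n) = \left(-2 + \frac{7 \sqrt{3}}{6}\right)\left(3 + 2 \sqrt{3}\right)^n + \left(- \frac{7 \sqrt{3}}{6} - 2\right)\left(3 - 2 \sqrt{3}\right)^n.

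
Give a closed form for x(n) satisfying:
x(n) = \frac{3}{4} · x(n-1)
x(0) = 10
Pure geometric recurrence with ratio \frac{3}{4}.
By induction x(n) = x(0) · (\frac{3}{4})^n = 10 \left(\frac{3}{4}\right)^{n}.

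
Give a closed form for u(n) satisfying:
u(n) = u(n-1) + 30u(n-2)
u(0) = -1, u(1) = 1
Characteristic equation: x² - x - 30 = 0, which factors as (x - (-5))(x - (6)) = 0.
Roots r₁ = -5, r₂ = 6 (distinct).
General solution: u(n) = A·(-5)^n + B·(6)^n.
From u(0) = -1: A + B = -1.
From u(1) = 1: -5A + 6B = 1.
Solving: A = - \frac{7}{11}, B = - \frac{4}{11}.
So u(n) = - \frac{7 \left(-5\right)^{n}}{11} - \frac{4 \cdot 6^{n}}{11}.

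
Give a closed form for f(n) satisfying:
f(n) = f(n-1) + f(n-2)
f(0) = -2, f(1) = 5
Characteristic equation: x² - x - 1 = 0.
Discriminant Δ = (1)² + 4·(1) = 5.
Roots r₁,₂ = (1 ± √5)/2, so r₁ = \frac{1}{2} + \frac{\sqrt{5}}{2}, r₂ = \frac{1}{2} - \frac{\sqrt{5}}{2}.
General solution: f(n) = A·r₁^n + B·r₂^n.
From the initial conditions, A + B = -2 and r₁A + r₂B = 5.
Since r₁ - r₂ = √5: A = (5 - (-2)r₂)/√5 = -1 + \frac{6 \sqrt{5}}{5}, and B = -2 - A = - \frac{6 \sqrt{5}}{5} - 1.
So f(n) = \left(-1 + \frac{6 \sqrt{5}}{5}\right)\left(\frac{1}{2} + \frac{\sqrt{5}}{2}\right)^n + \left(- \frac{6 \sqrt{5}}{5} - 1\right)\left(\frac{1}{2} - \frac{\sqrt{5}}{2}\right)^n.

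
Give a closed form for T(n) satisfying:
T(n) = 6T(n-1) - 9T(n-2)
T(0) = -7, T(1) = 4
Characteristic equation: x² - 6x + 9 = 0, which is (x - (3))².
Repeated root r = 3.
General solution: T(n) = (A + Bn)·(3)^n.
From T(0) = -7: A = -7.
From T(1) = 4: (A + B)·(3) = 4 ⇒ B = \frac{25}{3}.
So T(n) = \left(\frac{25 n}{3} - 7\right) \cdot (3)^n.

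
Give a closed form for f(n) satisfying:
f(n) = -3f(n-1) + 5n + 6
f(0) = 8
First-order linear with linear forcing.
Homogeneous solution: f_h(n) = A·(-3)^n.
Try particular f_p(n) = pn + q. Substituting:
  pn + q = -3(p(n-1) + q) + 5n + 6.
Matching the n-coefficient: p = -3p + 5 ⇒ p = \frac{5}{4}.
Matching constants: q = 3p - 3q + 6 ⇒ q = \frac{39}{16}.
General: f(n) = A·(-3)^n + \frac{5 n}{4} + \frac{39}{16}.
Apply f(0) = 8: A + \frac{39}{16} = 8 ⇒ A = \frac{89}{16}.
So f(n) = \frac{89 \left(-3\right)^{n}}{16} + \frac{5 n}{4} + \frac{39}{16}.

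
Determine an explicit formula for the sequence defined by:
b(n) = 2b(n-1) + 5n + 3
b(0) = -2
First-order linear with linear forcing.
Homogeneous solution: b_h(n) = A·(2)^n.
Try particular b_p(n) = pn + q. Substituting:
  pn + q = 2(p(n-1) + q) + 5n + 3.
Matching the n-coefficient: p = 2p + 5 ⇒ p = -5.
Matching constants: q = -2p + 2q + 3 ⇒ q = -13.
General: b(n) = A·(2)^n - 5 n - 13.
Apply b(0) = -2: A - 13 = -2 ⇒ A = 11.
So b(n) = 11 \cdot 2^{n} - 5 n - 13.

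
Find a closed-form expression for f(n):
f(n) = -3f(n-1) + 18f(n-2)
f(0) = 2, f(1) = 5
Characteristic equation: x² + 3x - 18 = 0, which factors as (x - (3))(x - (-6)) = 0.
Roots r₁ = 3, r₂ = -6 (distinct).
General solution: f(n) = A·(3)^n + B·(-6)^n.
From f(0) = 2: A + B = 2.
From f(1) = 5: 3A - 6B = 5.
Solving: A = \frac{17}{9}, B = \frac{1}{9}.
So f(n) = \frac{\left(-6\right)^{n}}{9} + \frac{17 \cdot 3^{n}}{9}.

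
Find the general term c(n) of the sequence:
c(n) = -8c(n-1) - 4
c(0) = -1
First-order linear non-homogeneous.
Homogeneous solution: c_h(n) = A·(-8)^n.
Try constant particular solution c_p = K: K = -8K - 4 ⇒ K = - \frac{4}{9}.
General: c(n) = A·(-8)^n - \frac{4}{9}.
Apply c(0) = -1: A - \frac{4}{9} = -1 ⇒ A = - \frac{5}{9}.
So c(n) = - \frac{5 \left(-8\right)^{n}}{9} - \frac{4}{9}.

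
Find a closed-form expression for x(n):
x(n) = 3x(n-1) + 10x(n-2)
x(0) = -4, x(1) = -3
Characteristic equation: x² - 3x - 10 = 0, which factors as (x - (-2))(x - (5)) = 0.
Roots r₁ = -2, r₂ = 5 (distinct).
General solution: x(n) = A·(-2)^n + B·(5)^n.
From x(0) = -4: A + B = -4.
From x(1) = -3: -2A + 5B = -3.
Solving: A = - \frac{17}{7}, B = - \frac{11}{7}.
So x(n) = - \frac{17 \left(-2\right)^{n}}{7} - \frac{11 \cdot 5^{n}}{7}.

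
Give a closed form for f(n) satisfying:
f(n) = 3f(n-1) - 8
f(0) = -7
First-order linear non-homogeneous.
Homogeneous solution: f_h(n) = A·(3)^n.
Try constant particular solution f_p = K: K = 3K - 8 ⇒ K = 4.
General: f(n) = A·(3)^n + 4.
Apply f(0) = -7: A + 4 = -7 ⇒ A = -11.
So f(n) = 4 - 11 \cdot 3^{n}.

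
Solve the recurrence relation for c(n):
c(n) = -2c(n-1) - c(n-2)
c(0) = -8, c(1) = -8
Characteristic equation: x² + 2x + 1 = 0, which is (x - (-1))².
Repeated root r = -1.
General solution: c(n) = (A + Bn)·(-1)^n.
From c(0) = -8: A = -8.
From c(1) = -8: (A + B)·(-1) = -8 ⇒ B = 16.
So c(n) = \left(16 n - 8\right) \cdot (-1)^n.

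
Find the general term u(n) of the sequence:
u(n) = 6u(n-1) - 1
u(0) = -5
First-order linear non-homogeneous.
Homogeneous solution: u_h(n) = A·(6)^n.
Try constant particular solution u_p = K: K = 6K - 1 ⇒ K = \frac{1}{5}.
General: u(n) = A·(6)^n + \frac{1}{5}.
Apply u(0) = -5: A + \frac{1}{5} = -5 ⇒ A = - \frac{26}{5}.
So u(n) = \frac{1}{5} - \frac{26 \cdot 6^{n}}{5}.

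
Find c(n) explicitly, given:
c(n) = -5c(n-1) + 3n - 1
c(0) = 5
First-order linear with linear forcing.
Homogeneous solution: c_h(n) = A·(-5)^n.
Try particular c_p(n) = pn + q. Substituting:
  pn + q = -5(p(n-1) + q) + 3n - 1.
Matching the n-coefficient: p = -5p + 3 ⇒ p = \frac{1}{2}.
Matching constants: q = 5p - 5q - 1 ⇒ q = \frac{1}{4}.
General: c(n) = A·(-5)^n + \frac{n}{2} + \frac{1}{4}.
Apply c(0) = 5: A + \frac{1}{4} = 5 ⇒ A = \frac{19}{4}.
So c(n) = \frac{19 \left(-5\right)^{n}}{4} + \frac{n}{2} + \frac{1}{4}.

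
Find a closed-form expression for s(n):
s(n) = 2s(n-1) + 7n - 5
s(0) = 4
First-order linear with linear forcing.
Homogeneous solution: s_h(n) = A·(2)^n.
Try particular s_p(n) = pn + q. Substituting:
  pn + q = 2(p(n-1) + q) + 7n - 5.
Matching the n-coefficient: p = 2p + 7 ⇒ p = -7.
Matching constants: q = -2p + 2q - 5 ⇒ q = -9.
General: s(n) = A·(2)^n - 7 n - 9.
Apply s(0) = 4: A - 9 = 4 ⇒ A = 13.
So s(n) = 13 \cdot 2^{n} - 7 n - 9.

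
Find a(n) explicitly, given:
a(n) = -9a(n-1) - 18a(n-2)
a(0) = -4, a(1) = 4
Characteristic equation: x² + 9x + 18 = 0, which factors as (x - (-3))(x - (-6)) = 0.
Roots r₁ = -3, r₂ = -6 (distinct).
General solution: a(n) = A·(-3)^n + B·(-6)^n.
From a(0) = -4: A + B = -4.
From a(1) = 4: -3A - 6B = 4.
Solving: A = - \frac{20}{3}, B = \frac{8}{3}.
So a(n) = - \frac{20 \left(-3\right)^{n}}{3} + \frac{8 \left(-6\right)^{n}}{3}.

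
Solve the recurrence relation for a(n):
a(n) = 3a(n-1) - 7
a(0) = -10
First-order linear non-homogeneous.
Homogeneous solution: a_h(n) = A·(3)^n.
Try constant particular solution a_p = K: K = 3K - 7 ⇒ K = \frac{7}{2}.
General: a(n) = A·(3)^n + \frac{7}{2}.
Apply a(0) = -10: A + \frac{7}{2} = -10 ⇒ A = - \frac{27}{2}.
So a(n) = \frac{7}{2} - \frac{27 \cdot 3^{n}}{2}.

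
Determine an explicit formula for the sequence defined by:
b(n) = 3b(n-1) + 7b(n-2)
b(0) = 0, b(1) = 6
Characteristic equation: x² - 3x - 7 = 0.
Discriminant Δ = (3)² + 4·(7) = 37.
Roots r₁,₂ = (3 ± √37)/2, so r₁ = \frac{3}{2} + \frac{\sqrt{37}}{2}, r₂ = \frac{3}{2} - \frac{\sqrt{37}}{2}.
General solution: b(n) = A·r₁^n + B·r₂^n.
From the initial conditions, A + B = 0 and r₁A + r₂B = 6.
Since r₁ - r₂ = √37: A = (6 - (0)r₂)/√37 = \frac{6 \sqrt{37}}{37}, and B = 0 - A = - \frac{6 \sqrt{37}}{37}.
So b(n) = \left(\frac{6 \sqrt{37}}{37}\right)\left(\frac{3}{2} + \frac{\sqrt{37}}{2}\right)^n + \left(- \frac{6 \sqrt{37}}{37}\right)\left(\frac{3}{2} - \frac{\sqrt{37}}{2}\right)^n.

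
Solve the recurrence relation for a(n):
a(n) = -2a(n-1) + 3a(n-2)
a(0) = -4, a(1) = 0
Characteristic equation: x² + 2x - 3 = 0, which factors as (x - (-3))(x - (1)) = 0.
Roots r₁ = -3, r₂ = 1 (distinct).
General solution: a(n) = A·(-3)^n + B·(1)^n.
From a(0) = -4: A + B = -4.
From a(1) = 0: -3A + B = 0.
Solving: A = -1, B = -3.
So a(n) = - \left(-3\right)^{n} - 3.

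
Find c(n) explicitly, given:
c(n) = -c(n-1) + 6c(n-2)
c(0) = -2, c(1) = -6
Characteristic equation: x² + x - 6 = 0, which factors as (x - (2))(x - (-3)) = 0.
Roots r₁ = 2, r₂ = -3 (distinct).
General solution: c(n) = A·(2)^n + B·(-3)^n.
From c(0) = -2: A + B = -2.
From c(1) = -6: 2A - 3B = -6.
Solving: A = - \frac{12}{5}, B = \frac{2}{5}.
So c(n) = \frac{2 \left(-3\right)^{n}}{5} - \frac{12 \cdot 2^{n}}{5}.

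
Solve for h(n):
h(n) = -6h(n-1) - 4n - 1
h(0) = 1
First-order linear with linear forcing.
Homogeneous solution: h_h(n) = A·(-6)^n.
Try particular h_p(n) = pn + q. Substituting:
  pn + q = -6(p(n-1) + q) - 4n - 1.
Matching the n-coefficient: p = -6p - 4 ⇒ p = - \frac{4}{7}.
Matching constants: q = 6p - 6q - 1 ⇒ q = - \frac{31}{49}.
General: h(n) = A·(-6)^n - \frac{4 n}{7} - \frac{31}{49}.
Apply h(0) = 1: A - \frac{31}{49} = 1 ⇒ A = \frac{80}{49}.
So h(n) = \frac{80 \left(-6\right)^{n}}{49} - \frac{4 n}{7} - \frac{31}{49}.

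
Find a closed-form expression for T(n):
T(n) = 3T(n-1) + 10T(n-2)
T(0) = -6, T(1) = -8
Characteristic equation: x² - 3x - 10 = 0, which factors as (x - (-2))(x - (5)) = 0.
Roots r₁ = -2, r₂ = 5 (distinct).
General solution: T(n) = A·(-2)^n + B·(5)^n.
From T(0) = -6: A + B = -6.
From T(1) = -8: -2A + 5B = -8.
Solving: A = - \frac{22}{7}, B = - \frac{20}{7}.
So T(n) = - \frac{22 \left(-2\right)^{n}}{7} - \frac{20 \cdot 5^{n}}{7}.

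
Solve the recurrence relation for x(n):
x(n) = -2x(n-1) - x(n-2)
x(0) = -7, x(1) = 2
Characteristic equation: x² + 2x + 1 = 0, which is (x - (-1))².
Repeated root r = -1.
General solution: x(n) = (A + Bn)·(-1)^n.
From x(0) = -7: A = -7.
From x(1) = 2: (A + B)·(-1) = 2 ⇒ B = 5.
So x(n) = \left(5 n - 7\right) \cdot (-1)^n.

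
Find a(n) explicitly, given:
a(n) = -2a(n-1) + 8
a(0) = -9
First-order linear non-homogeneous.
Homogeneous solution: a_h(n) = A·(-2)^n.
Try constant particular solution a_p = K: K = -2K + 8 ⇒ K = \frac{8}{3}.
General: a(n) = A·(-2)^n + \frac{8}{3}.
Apply a(0) = -9: A + \frac{8}{3} = -9 ⇒ A = - \frac{35}{3}.
So a(n) = \frac{8}{3} - \frac{35 \left(-2\right)^{n}}{3}.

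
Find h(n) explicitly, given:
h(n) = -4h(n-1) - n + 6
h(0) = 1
First-order linear with linear forcing.
Homogeneous solution: h_h(n) = A·(-4)^n.
Try particular h_p(n) = pn + q. Substituting:
  pn + q = -4(p(n-1) + q) - n + 6.
Matching the n-coefficient: p = -4p - 1 ⇒ p = - \frac{1}{5}.
Matching constants: q = 4p - 4q + 6 ⇒ q = \frac{26}{25}.
General: h(n) = A·(-4)^n - \frac{n}{5} + \frac{26}{25}.
Apply h(0) = 1: A + \frac{26}{25} = 1 ⇒ A = - \frac{1}{25}.
So h(n) = - \frac{\left(-4\right)^{n}}{25} - \frac{n}{5} + \frac{26}{25}.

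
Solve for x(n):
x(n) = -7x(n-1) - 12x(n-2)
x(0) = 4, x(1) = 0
Characteristic equation: x² + 7x + 12 = 0, which factors as (x - (-3))(x - (-4)) = 0.
Roots r₁ = -3, r₂ = -4 (distinct).
General solution: x(n) = A·(-3)^n + B·(-4)^n.
From x(0) = 4: A + B = 4.
From x(1) = 0: -3A - 4B = 0.
Solving: A = 16, B = -12.
So x(n) = 16 \left(-3\right)^{n} - 12 \left(-4\right)^{n}.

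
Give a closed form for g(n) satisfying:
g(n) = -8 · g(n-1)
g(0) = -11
Pure geometric recurrence with ratio -8.
By induction g(n) = g(0) · (-8)^n = - 11 \left(-8\right)^{n}.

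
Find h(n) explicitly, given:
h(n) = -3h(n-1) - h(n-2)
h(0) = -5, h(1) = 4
Characteristic equation: x² + 3x + 1 = 0.
Discriminant Δ = (-3)² + 4·(-1) = 5.
Roots r₁,₂ = (-3 ± √5)/2, so r₁ = - \frac{3}{2} + \frac{\sqrt{5}}{2}, r₂ = - \frac{3}{2} - \frac{\sqrt{5}}{2}.
General solution: h(n) = A·r₁^n + B·r₂^n.
From the initial conditions, A + B = -5 and r₁A + r₂B = 4.
Since r₁ - r₂ = √5: A = (4 - (-5)r₂)/√5 = - \frac{5}{2} - \frac{7 \sqrt{5}}{10}, and B = -5 - A = - \frac{5}{2} + \frac{7 \sqrt{5}}{10}.
So h(n) = \left(- \frac{5}{2} - \frac{7 \sqrt{5}}{10}\right)\left(- \frac{3}{2} + \frac{\sqrt{5}}{2}\right)^n + \left(- \frac{5}{2} + \frac{7 \sqrt{5}}{10}\right)\left(- \frac{3}{2} - \frac{\sqrt{5}}{2}\right)^n.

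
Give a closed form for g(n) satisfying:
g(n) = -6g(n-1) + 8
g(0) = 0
First-order linear non-homogeneous.
Homogeneous solution: g_h(n) = A·(-6)^n.
Try constant particular solution g_p = K: K = -6K + 8 ⇒ K = \frac{8}{7}.
General: g(n) = A·(-6)^n + \frac{8}{7}.
Apply g(0) = 0: A + \frac{8}{7} = 0 ⇒ A = - \frac{8}{7}.
So g(n) = \frac{8}{7} - \frac{8 \left(-6\right)^{n}}{7}.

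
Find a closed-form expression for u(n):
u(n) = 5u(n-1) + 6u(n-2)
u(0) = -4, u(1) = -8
Characteristic equation: x² - 5x - 6 = 0, which factors as (x - (6))(x - (-1)) = 0.
Roots r₁ = 6, r₂ = -1 (distinct).
General solution: u(n) = A·(6)^n + B·(-1)^n.
From u(0) = -4: A + B = -4.
From u(1) = -8: 6A - B = -8.
Solving: A = - \frac{12}{7}, B = - \frac{16}{7}.
So u(n) = - \frac{16 \left(-1\right)^{n}}{7} - \frac{12 \cdot 6^{n}}{7}.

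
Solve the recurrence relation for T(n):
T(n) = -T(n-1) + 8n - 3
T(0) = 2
First-order linear with linear forcing.
Homogeneous solution: T_h(n) = A·(-1)^n.
Try particular T_p(n) = pn + q. Substituting:
  pn + q = -(p(n-1) + q) + 8n - 3.
Matching the n-coefficient: p = -p + 8 ⇒ p = 4.
Matching constants: q = p - q - 3 ⇒ q = \frac{1}{2}.
General: T(n) = A·(-1)^n + 4 n + \frac{1}{2}.
Apply T(0) = 2: A + \frac{1}{2} = 2 ⇒ A = \frac{3}{2}.
So T(n) = \frac{3 \left(-1\right)^{n}}{2} + 4 n + \frac{1}{2}.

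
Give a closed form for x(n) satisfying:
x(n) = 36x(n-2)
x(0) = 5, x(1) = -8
Characteristic equation: x² - 36 = 0, which factors as (x - (-6))(x - (6)) = 0.
Roots r₁ = -6, r₂ = 6 (distinct).
General solution: x(n) = A·(-6)^n + B·(6)^n.
From x(0) = 5: A + B = 5.
From x(1) = -8: -6A + 6B = -8.
Solving: A = \frac{19}{6}, B = \frac{11}{6}.
So x(n) = \frac{19 \left(-6\right)^{n}}{6} + \frac{11 \cdot 6^{n}}{6}.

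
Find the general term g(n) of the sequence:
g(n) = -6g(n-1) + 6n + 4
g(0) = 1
First-order linear with linear forcing.
Homogeneous solution: g_h(n) = A·(-6)^n.
Try particular g_p(n) = pn + q. Substituting:
  pn + q = -6(p(n-1) + q) + 6n + 4.
Matching the n-coefficient: p = -6p + 6 ⇒ p = \frac{6}{7}.
Matching constants: q = 6p - 6q + 4 ⇒ q = \frac{64}{49}.
General: g(n) = A·(-6)^n + \frac{6 n}{7} + \frac{64}{49}.
Apply g(0) = 1: A + \frac{64}{49} = 1 ⇒ A = - \frac{15}{49}.
So g(n) = - \frac{15 \left(-6\right)^{n}}{49} + \frac{6 n}{7} + \frac{64}{49}.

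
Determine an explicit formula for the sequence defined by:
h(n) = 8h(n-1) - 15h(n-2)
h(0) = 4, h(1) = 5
Characteristic equation: x² - 8x + 15 = 0, which factors as (x - (5))(x - (3)) = 0.
Roots r₁ = 5, r₂ = 3 (distinct).
General solution: h(n) = A·(5)^n + B·(3)^n.
From h(0) = 4: A + B = 4.
From h(1) = 5: 5A + 3B = 5.
Solving: A = - \frac{7}{2}, B = \frac{15}{2}.
So h(n) = \frac{15 \cdot 3^{n}}{2} - \frac{7 \cdot 5^{n}}{2}.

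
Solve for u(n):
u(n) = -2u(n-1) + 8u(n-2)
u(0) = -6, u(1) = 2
Characteristic equation: x² + 2x - 8 = 0, which factors as (x - (-4))(x - (2)) = 0.
Roots r₁ = -4, r₂ = 2 (distinct).
General solution: u(n) = A·(-4)^n + B·(2)^n.
From u(0) = -6: A + B = -6.
From u(1) = 2: -4A + 2B = 2.
Solving: A = - \frac{7}{3}, B = - \frac{11}{3}.
So u(n) = - \frac{7 \left(-4\right)^{n}}{3} - \frac{11 \cdot 2^{n}}{3}.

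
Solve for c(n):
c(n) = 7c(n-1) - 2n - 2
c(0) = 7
First-order linear with linear forcing.
Homogeneous solution: c_h(n) = A·(7)^n.
Try particular c_p(n) = pn + q. Substituting:
  pn + q = 7(p(n-1) + q) - 2n - 2.
Matching the n-coefficient: p = 7p - 2 ⇒ p = \frac{1}{3}.
Matching constants: q = -7p + 7q - 2 ⇒ q = \frac{13}{18}.
General: c(n) = A·(7)^n + \frac{n}{3} + \frac{13}{18}.
Apply c(0) = 7: A + \frac{13}{18} = 7 ⇒ A = \frac{113}{18}.
So c(n) = \frac{113 \cdot 7^{n}}{18} + \frac{n}{3} + \frac{13}{18}.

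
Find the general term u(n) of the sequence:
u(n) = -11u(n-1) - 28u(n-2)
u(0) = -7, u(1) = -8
Characteristic equation: x² + 11x + 28 = 0, which factors as (x - (-7))(x - (-4)) = 0.
Roots r₁ = -7, r₂ = -4 (distinct).
General solution: u(n) = A·(-7)^n + B·(-4)^n.
From u(0) = -7: A + B = -7.
From u(1) = -8: -7A - 4B = -8.
Solving: A = 12, B = -19.
So u(n) = - 19 \left(-4\right)^{n} + 12 \left(-7\right)^{n}.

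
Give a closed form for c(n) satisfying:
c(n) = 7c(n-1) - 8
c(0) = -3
First-order linear non-homogeneous.
Homogeneous solution: c_h(n) = A·(7)^n.
Try constant particular solution c_p = K: K = 7K - 8 ⇒ K = \frac{4}{3}.
General: c(n) = A·(7)^n + \frac{4}{3}.
Apply c(0) = -3: A + \frac{4}{3} = -3 ⇒ A = - \frac{13}{3}.
So c(n) = \frac{4}{3} - \frac{13 \cdot 7^{n}}{3}.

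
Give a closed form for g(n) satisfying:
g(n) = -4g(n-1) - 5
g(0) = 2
First-order linear non-homogeneous.
Homogeneous solution: g_h(n) = A·(-4)^n.
Try constant particular solution g_p = K: K = -4K - 5 ⇒ K = -1.
General: g(n) = A·(-4)^n - 1.
Apply g(0) = 2: A - 1 = 2 ⇒ A = 3.
So g(n) = 3 \left(-4\right)^{n} - 1.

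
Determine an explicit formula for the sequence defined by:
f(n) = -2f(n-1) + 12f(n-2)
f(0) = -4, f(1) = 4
Characteristic equation: x² + 2x - 12 = 0.
Discriminant Δ = (-2)² + 4·(12) = 52.
Roots r₁,₂ = (-2 ± √52)/2, so r₁ = -1 + \sqrt{13}, r₂ = - \sqrt{13} - 1.
General solution: f(n) = A·r₁^n + B·r₂^n.
From the initial conditions, A + B = -4 and r₁A + r₂B = 4.
Since r₁ - r₂ = √52: A = (4 - (-4)r₂)/√52 = -2, and B = -4 - A = -2.
So f(n) = \left(-2\right)\left(-1 + \sqrt{13}\right)^n + \left(-2\right)\left(- \sqrt{13} - 1\right)^n.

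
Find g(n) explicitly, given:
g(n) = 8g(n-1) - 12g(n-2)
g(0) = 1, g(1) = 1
Characteristic equation: x² - 8x + 12 = 0, which factors as (x - (6))(x - (2)) = 0.
Roots r₁ = 6, r₂ = 2 (distinct).
General solution: g(n) = A·(6)^n + B·(2)^n.
From g(0) = 1: A + B = 1.
From g(1) = 1: 6A + 2B = 1.
Solving: A = - \frac{1}{4}, B = \frac{5}{4}.
So g(n) = \frac{5 \cdot 2^{n}}{4} - \frac{6^{n}}{4}.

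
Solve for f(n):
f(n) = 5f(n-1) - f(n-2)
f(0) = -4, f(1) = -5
Characteristic equation: x² - 5x + 1 = 0.
Discriminant Δ = (5)² + 4·(-1) = 21.
Roots r₁,₂ = (5 ± √21)/2, so r₁ = \frac{\sqrt{21}}{2} + \frac{5}{2}, r₂ = \frac{5}{2} - \frac{\sqrt{21}}{2}.
General solution: f(n) = A·r₁^n + B·r₂^n.
From the initial conditions, A + B = -4 and r₁A + r₂B = -5.
Since r₁ - r₂ = √21: A = (-5 - (-4)r₂)/√21 = -2 + \frac{5 \sqrt{21}}{21}, and B = -4 - A = -2 - \frac{5 \sqrt{21}}{21}.
So f(n) = \left(-2 + \frac{5 \sqrt{21}}{21}\right)\left(\frac{\sqrt{21}}{2} + \frac{5}{2}\right)^n + \left(-2 - \frac{5 \sqrt{21}}{21}\right)\left(\frac{5}{2} - \frac{\sqrt{21}}{2}\right)^n.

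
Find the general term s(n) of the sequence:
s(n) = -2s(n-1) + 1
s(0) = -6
First-order linear non-homogeneous.
Homogeneous solution: s_h(n) = A·(-2)^n.
Try constant particular solution s_p = K: K = -2K + 1 ⇒ K = \frac{1}{3}.
General: s(n) = A·(-2)^n + \frac{1}{3}.
Apply s(0) = -6: A + \frac{1}{3} = -6 ⇒ A = - \frac{19}{3}.
So s(n) = \frac{1}{3} - \frac{19 \left(-2\right)^{n}}{3}.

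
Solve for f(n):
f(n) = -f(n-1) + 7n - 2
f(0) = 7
First-order linear with linear forcing.
Homogeneous solution: f_h(n) = A·(-1)^n.
Try particular f_p(n) = pn + q. Substituting:
  pn + q = -(p(n-1) + q) + 7n - 2.
Matching the n-coefficient: p = -p + 7 ⇒ p = \frac{7}{2}.
Matching constants: q = p - q - 2 ⇒ q = \frac{3}{4}.
General: f(n) = A·(-1)^n + \frac{7 n}{2} + \frac{3}{4}.
Apply f(0) = 7: A + \frac{3}{4} = 7 ⇒ A = \frac{25}{4}.
So f(n) = \frac{25 \left(-1\right)^{n}}{4} + \frac{7 n}{2} + \frac{3}{4}.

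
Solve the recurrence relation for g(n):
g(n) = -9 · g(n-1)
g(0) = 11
Pure geometric recurrence with ratio -9.
By induction g(n) = g(0) · (-9)^n = 11 \left(-9\right)^{n}.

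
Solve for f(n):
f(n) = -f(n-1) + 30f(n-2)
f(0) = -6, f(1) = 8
Characteristic equation: x² + x - 30 = 0, which factors as (x - (-6))(x - (5)) = 0.
Roots r₁ = -6, r₂ = 5 (distinct).
General solution: f(n) = A·(-6)^n + B·(5)^n.
From f(0) = -6: A + B = -6.
From f(1) = 8: -6A + 5B = 8.
Solving: A = - \frac{38}{11}, B = - \frac{28}{11}.
So f(n) = - \frac{38 \left(-6\right)^{n}}{11} - \frac{28 \cdot 5^{n}}{11}.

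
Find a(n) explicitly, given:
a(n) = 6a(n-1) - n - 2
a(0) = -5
First-order linear with linear forcing.
Homogeneous solution: a_h(n) = A·(6)^n.
Try particular a_p(n) = pn + q. Substituting:
  pn + q = 6(p(n-1) + q) - n - 2.
Matching the n-coefficient: p = 6p - 1 ⇒ p = \frac{1}{5}.
Matching constants: q = -6p + 6q - 2 ⇒ q = \frac{16}{25}.
General: a(n) = A·(6)^n + \frac{n}{5} + \frac{16}{25}.
Apply a(0) = -5: A + \frac{16}{25} = -5 ⇒ A = - \frac{141}{25}.
So a(n) = - \frac{141 \cdot 6^{n}}{25} + \frac{n}{5} + \frac{16}{25}.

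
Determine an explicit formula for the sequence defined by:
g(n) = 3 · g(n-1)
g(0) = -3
Pure geometric recurrence with ratio 3.
By induction g(n) = g(0) · (3)^n = - 3 \cdot 3^{n}.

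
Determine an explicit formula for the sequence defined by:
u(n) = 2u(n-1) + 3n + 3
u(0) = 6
First-order linear with linear forcing.
Homogeneous solution: u_h(n) = A·(2)^n.
Try particular u_p(n) = pn + q. Substituting:
  pn + q = 2(p(n-1) + q) + 3n + 3.
Matching the n-coefficient: p = 2p + 3 ⇒ p = -3.
Matching constants: q = -2p + 2q + 3 ⇒ q = -9.
General: u(n) = A·(2)^n - 3 n - 9.
Apply u(0) = 6: A - 9 = 6 ⇒ A = 15.
So u(n) = 15 \cdot 2^{n} - 3 n - 9.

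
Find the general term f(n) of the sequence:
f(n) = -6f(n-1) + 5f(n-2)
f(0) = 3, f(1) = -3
Characteristic equation: x² + 6x - 5 = 0.
Discriminant Δ = (-6)² + 4·(5) = 56.
Roots r₁,₂ = (-6 ± √56)/2, so r₁ = -3 + \sqrt{14}, r₂ = - \sqrt{14} - 3.
General solution: f(n) = A·r₁^n + B·r₂^n.
From the initial conditions, A + B = 3 and r₁A + r₂B = -3.
Since r₁ - r₂ = √56: A = (-3 - (3)r₂)/√56 = \frac{3 \sqrt{14}}{14} + \frac{3}{2}, and B = 3 - A = \frac{3}{2} - \frac{3 \sqrt{14}}{14}.
So f(n) = \left(\frac{3 \sqrt{14}}{14} + \frac{3}{2}\right)\left(-3 + \sqrt{14}\right)^n + \left(\frac{3}{2} - \frac{3 \sqrt{14}}{14}\right)\left(- \sqrt{14} - 3\right)^n.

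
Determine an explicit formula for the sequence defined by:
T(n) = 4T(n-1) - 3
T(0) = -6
First-order linear non-homogeneous.
Homogeneous solution: T_h(n) = A·(4)^n.
Try constant particular solution T_p = K: K = 4K - 3 ⇒ K = 1.
General: T(n) = A·(4)^n + 1.
Apply T(0) = -6: A + 1 = -6 ⇒ A = -7.
So T(n) = 1 - 7 \cdot 4^{n}.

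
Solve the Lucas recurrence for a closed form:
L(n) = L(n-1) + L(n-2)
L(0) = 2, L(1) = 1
This is the Lucas sequence.
Characteristic equation: x² - x - 1 = 0; roots r₁ = \frac{1}{2} + \frac{\sqrt{5}}{2}, r₂ = \frac{1}{2} - \frac{\sqrt{5}}{2}.
General: L(n) = A·r₁^n + B·r₂^n. Solving with L(0)=2, L(1)=1 gives A = 1, B = 1.
So L(n) = 2^{- n} \left(\left(1 - \sqrt{5}\right)^{n} + \left(1 + \sqrt{5}\right)^{n}\right).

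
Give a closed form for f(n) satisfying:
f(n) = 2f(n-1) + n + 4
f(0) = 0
First-order linear with linear forcing.
Homogeneous solution: f_h(n) = A·(2)^n.
Try particular f_p(n) = pn + q. Substituting:
  pn + q = 2(p(n-1) + q) + n + 4.
Matching the n-coefficient: p = 2p + 1 ⇒ p = -1.
Matching constants: q = -2p + 2q + 4 ⇒ q = -6.
General: f(n) = A·(2)^n - n - 6.
Apply f(0) = 0: A - 6 = 0 ⇒ A = 6.
So f(n) = 6 \cdot 2^{n} - n - 6.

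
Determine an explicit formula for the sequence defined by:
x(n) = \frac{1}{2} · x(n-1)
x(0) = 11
Pure geometric recurrence with ratio \frac{1}{2}.
By induction x(n) = x(0) · (\frac{1}{2})^n = 11 \cdot 2^{- n}.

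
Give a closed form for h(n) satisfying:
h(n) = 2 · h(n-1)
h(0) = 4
Pure geometric recurrence with ratio 2.
By induction h(n) = h(0) · (2)^n = 4 \cdot 2^{n}.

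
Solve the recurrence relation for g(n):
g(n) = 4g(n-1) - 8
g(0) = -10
First-order linear non-homogeneous.
Homogeneous solution: g_h(n) = A·(4)^n.
Try constant particular solution g_p = K: K = 4K - 8 ⇒ K = \frac{8}{3}.
General: g(n) = A·(4)^n + \frac{8}{3}.
Apply g(0) = -10: A + \frac{8}{3} = -10 ⇒ A = - \frac{38}{3}.
So g(n) = \frac{8}{3} - \frac{38 \cdot 4^{n}}{3}.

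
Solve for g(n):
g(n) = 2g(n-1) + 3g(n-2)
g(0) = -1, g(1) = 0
Characteristic equation: x² - 2x - 3 = 0, which factors as (x - (3))(x - (-1)) = 0.
Roots r₁ = 3, r₂ = -1 (distinct).
General solution: g(n) = A·(3)^n + B·(-1)^n.
From g(0) = -1: A + B = -1.
From g(1) = 0: 3A - B = 0.
Solving: A = - \frac{1}{4}, B = - \frac{3}{4}.
So g(n) = - \frac{3 \left(-1\right)^{n}}{4} - \frac{3^{n}}{4}.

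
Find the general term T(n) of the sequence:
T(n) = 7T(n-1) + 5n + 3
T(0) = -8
First-order linear with linear forcing.
Homogeneous solution: T_h(n) = A·(7)^n.
Try particular T_p(n) = pn + q. Substituting:
  pn + q = 7(p(n-1) + q) + 5n + 3.
Matching the n-coefficient: p = 7p + 5 ⇒ p = - \frac{5}{6}.
Matching constants: q = -7p + 7q + 3 ⇒ q = - \frac{53}{36}.
General: T(n) = A·(7)^n - \frac{5 n}{6} - \frac{53}{36}.
Apply T(0) = -8: A - \frac{53}{36} = -8 ⇒ A = - \frac{235}{36}.
So T(n) = - \frac{235 \cdot 7^{n}}{36} - \frac{5 n}{6} - \frac{53}{36}.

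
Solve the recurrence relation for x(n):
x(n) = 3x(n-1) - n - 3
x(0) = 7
First-order linear with linear forcing.
Homogeneous solution: x_h(n) = A·(3)^n.
Try particular x_p(n) = pn + q. Substituting:
  pn + q = 3(p(n-1) + q) - n - 3.
Matching the n-coefficient: p = 3p - 1 ⇒ p = \frac{1}{2}.
Matching constants: q = -3p + 3q - 3 ⇒ q = \frac{9}{4}.
General: x(n) = A·(3)^n + \frac{n}{2} + \frac{9}{4}.
Apply x(0) = 7: A + \frac{9}{4} = 7 ⇒ A = \frac{19}{4}.
So x(n) = \frac{19 \cdot 3^{n}}{4} + \frac{n}{2} + \frac{9}{4}.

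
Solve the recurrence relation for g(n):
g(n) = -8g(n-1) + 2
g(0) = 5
First-order linear non-homogeneous.
Homogeneous solution: g_h(n) = A·(-8)^n.
Try constant particular solution g_p = K: K = -8K + 2 ⇒ K = \frac{2}{9}.
General: g(n) = A·(-8)^n + \frac{2}{9}.
Apply g(0) = 5: A + \frac{2}{9} = 5 ⇒ A = \frac{43}{9}.
So g(n) = \frac{43 \left(-8\right)^{n}}{9} + \frac{2}{9}.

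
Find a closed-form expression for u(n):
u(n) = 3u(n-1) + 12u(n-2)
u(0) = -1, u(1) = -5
Characteristic equation: x² - 3x - 12 = 0.
Discriminant Δ = (3)² + 4·(12) = 57.
Roots r₁,₂ = (3 ± √57)/2, so r₁ = \frac{3}{2} + \frac{\sqrt{57}}{2}, r₂ = \frac{3}{2} - \frac{\sqrt{57}}{2}.
General solution: u(n) = A·r₁^n + B·r₂^n.
From the initial conditions, A + B = -1 and r₁A + r₂B = -5.
Since r₁ - r₂ = √57: A = (-5 - (-1)r₂)/√57 = - \frac{1}{2} - \frac{7 \sqrt{57}}{114}, and B = -1 - A = - \frac{1}{2} + \frac{7 \sqrt{57}}{114}.
So u(n) = \left(- \frac{1}{2} - \frac{7 \sqrt{57}}{114}\right)\left(\frac{3}{2} + \frac{\sqrt{57}}{2}\right)^n + \left(- \frac{1}{2} + \frac{7 \sqrt{57}}{114}\right)\left(\frac{3}{2} - \frac{\sqrt{57}}{2}\right)^n.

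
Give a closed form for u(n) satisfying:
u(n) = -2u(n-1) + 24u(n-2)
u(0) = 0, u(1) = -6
Characteristic equation: x² + 2x - 24 = 0, which factors as (x - (4))(x - (-6)) = 0.
Roots r₁ = 4, r₂ = -6 (distinct).
General solution: u(n) = A·(4)^n + B·(-6)^n.
From u(0) = 0: A + B = 0.
From u(1) = -6: 4A - 6B = -6.
Solving: A = - \frac{3}{5}, B = \frac{3}{5}.
So u(n) = \frac{3 \left(-6\right)^{n}}{5} - \frac{3 \cdot 4^{n}}{5}.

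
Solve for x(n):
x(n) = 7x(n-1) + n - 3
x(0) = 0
First-order linear with linear forcing.
Homogeneous solution: x_h(n) = A·(7)^n.
Try particular x_p(n) = pn + q. Substituting:
  pn + q = 7(p(n-1) + q) + n - 3.
Matching the n-coefficient: p = 7p + 1 ⇒ p = - \frac{1}{6}.
Matching constants: q = -7p + 7q - 3 ⇒ q = \frac{11}{36}.
General: x(n) = A·(7)^n - \frac{n}{6} + \frac{11}{36}.
Apply x(0) = 0: A + \frac{11}{36} = 0 ⇒ A = - \frac{11}{36}.
So x(n) = - \frac{11 \cdot 7^{n}}{36} - \frac{n}{6} + \frac{11}{36}.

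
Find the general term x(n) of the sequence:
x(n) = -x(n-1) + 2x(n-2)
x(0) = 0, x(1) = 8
Characteristic equation: x² + x - 2 = 0, which factors as (x - (-2))(x - (1)) = 0.
Roots r₁ = -2, r₂ = 1 (distinct).
General solution: x(n) = A·(-2)^n + B·(1)^n.
From x(0) = 0: A + B = 0.
From x(1) = 8: -2A + B = 8.
Solving: A = - \frac{8}{3}, B = \frac{8}{3}.
So x(n) = \frac{8}{3} - \frac{8 \left(-2\right)^{n}}{3}.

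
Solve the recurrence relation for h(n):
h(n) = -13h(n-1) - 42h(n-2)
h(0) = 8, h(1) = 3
Characteristic equation: x² + 13x + 42 = 0, which factors as (x - (-6))(x - (-7)) = 0.
Roots r₁ = -6, r₂ = -7 (distinct).
General solution: h(n) = A·(-6)^n + B·(-7)^n.
From h(0) = 8: A + B = 8.
From h(1) = 3: -6A - 7B = 3.
Solving: A = 59, B = -51.
So h(n) = 59 \left(-6\right)^{n} - 51 \left(-7\right)^{n}.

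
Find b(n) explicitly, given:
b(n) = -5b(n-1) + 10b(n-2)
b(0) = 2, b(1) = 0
Characteristic equation: x² + 5x - 10 = 0.
Discriminant Δ = (-5)² + 4·(10) = 65.
Roots r₁,₂ = (-5 ± √65)/2, so r₁ = - \frac{5}{2} + \frac{\sqrt{65}}{2}, r₂ = - \frac{\sqrt{65}}{2} - \frac{5}{2}.
General solution: b(n) = A·r₁^n + B·r₂^n.
From the initial conditions, A + B = 2 and r₁A + r₂B = 0.
Since r₁ - r₂ = √65: A = (0 - (2)r₂)/√65 = \frac{\sqrt{65}}{13} + 1, and B = 2 - A = 1 - \frac{\sqrt{65}}{13}.
So b(n) = \left(\frac{\sqrt{65}}{13} + 1\right)\left(- \frac{5}{2} + \frac{\sqrt{65}}{2}\right)^n + \left(1 - \frac{\sqrt{65}}{13}\right)\left(- \frac{\sqrt{65}}{2} - \frac{5}{2}\right)^n.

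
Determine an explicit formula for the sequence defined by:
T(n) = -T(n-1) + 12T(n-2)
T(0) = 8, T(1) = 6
Characteristic equation: x² + x - 12 = 0, which factors as (x - (3))(x - (-4)) = 0.
Roots r₁ = 3, r₂ = -4 (distinct).
General solution: T(n) = A·(3)^n + B·(-4)^n.
From T(0) = 8: A + B = 8.
From T(1) = 6: 3A - 4B = 6.
Solving: A = \frac{38}{7}, B = \frac{18}{7}.
So T(n) = \frac{18 \left(-4\right)^{n}}{7} + \frac{38 \cdot 3^{n}}{7}.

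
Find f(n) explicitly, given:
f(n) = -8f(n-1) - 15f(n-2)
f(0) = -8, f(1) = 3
Characteristic equation: x² + 8x + 15 = 0, which factors as (x - (-3))(x - (-5)) = 0.
Roots r₁ = -3, r₂ = -5 (distinct).
General solution: f(n) = A·(-3)^n + B·(-5)^n.
From f(0) = -8: A + B = -8.
From f(1) = 3: -3A - 5B = 3.
Solving: A = - \frac{37}{2}, B = \frac{21}{2}.
So f(n) = - \frac{37 \left(-3\right)^{n}}{2} + \frac{21 \left(-5\right)^{n}}{2}.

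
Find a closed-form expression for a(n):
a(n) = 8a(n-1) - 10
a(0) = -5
First-order linear non-homogeneous.
Homogeneous solution: a_h(n) = A·(8)^n.
Try constant particular solution a_p = K: K = 8K - 10 ⇒ K = \frac{10}{7}.
General: a(n) = A·(8)^n + \frac{10}{7}.
Apply a(0) = -5: A + \frac{10}{7} = -5 ⇒ A = - \frac{45}{7}.
So a(n) = \frac{10}{7} - \frac{45 \cdot 8^{n}}{7}.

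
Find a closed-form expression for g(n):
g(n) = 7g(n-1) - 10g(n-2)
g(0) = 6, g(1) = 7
Characteristic equation: x² - 7x + 10 = 0, which factors as (x - (2))(x - (5)) = 0.
Roots r₁ = 2, r₂ = 5 (distinct).
General solution: g(n) = A·(2)^n + B·(5)^n.
From g(0) = 6: A + B = 6.
From g(1) = 7: 2A + 5B = 7.
Solving: A = \frac{23}{3}, B = - \frac{5}{3}.
So g(n) = \frac{23 \cdot 2^{n}}{3} - \frac{5 \cdot 5^{n}}{3}.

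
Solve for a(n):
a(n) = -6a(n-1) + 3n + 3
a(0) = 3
First-order linear with linear forcing.
Homogeneous solution: a_h(n) = A·(-6)^n.
Try particular a_p(n) = pn + q. Substituting:
  pn + q = -6(p(n-1) + q) + 3n + 3.
Matching the n-coefficient: p = -6p + 3 ⇒ p = \frac{3}{7}.
Matching constants: q = 6p - 6q + 3 ⇒ q = \frac{39}{49}.
General: a(n) = A·(-6)^n + \frac{3 n}{7} + \frac{39}{49}.
Apply a(0) = 3: A + \frac{39}{49} = 3 ⇒ A = \frac{108}{49}.
So a(n) = \frac{108 \left(-6\right)^{n}}{49} + \frac{3 n}{7} + \frac{39}{49}.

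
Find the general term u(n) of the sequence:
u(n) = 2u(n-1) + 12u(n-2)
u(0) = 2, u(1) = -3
Characteristic equation: x² - 2x - 12 = 0.
Discriminant Δ = (2)² + 4·(12) = 52.
Roots r₁,₂ = (2 ± √52)/2, so r₁ = 1 + \sqrt{13}, r₂ = 1 - \sqrt{13}.
General solution: u(n) = A·r₁^n + B·r₂^n.
From the initial conditions, A + B = 2 and r₁A + r₂B = -3.
Since r₁ - r₂ = √52: A = (-3 - (2)r₂)/√52 = 1 - \frac{5 \sqrt{13}}{26}, and B = 2 - A = \frac{5 \sqrt{13}}{26} + 1.
So u(n) = \left(1 - \frac{5 \sqrt{13}}{26}\right)\left(1 + \sqrt{13}\right)^n + \left(\frac{5 \sqrt{13}}{26} + 1\right)\left(1 - \sqrt{13}\right)^n.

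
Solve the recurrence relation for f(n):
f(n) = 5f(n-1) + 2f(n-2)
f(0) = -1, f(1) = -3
Characteristic equation: x² - 5x - 2 = 0.
Discriminant Δ = (5)² + 4·(2) = 33.
Roots r₁,₂ = (5 ± √33)/2, so r₁ = \frac{5}{2} + \frac{\sqrt{33}}{2}, r₂ = \frac{5}{2} - \frac{\sqrt{33}}{2}.
General solution: f(n) = A·r₁^n + B·r₂^n.
From the initial conditions, A + B = -1 and r₁A + r₂B = -3.
Since r₁ - r₂ = √33: A = (-3 - (-1)r₂)/√33 = - \frac{1}{2} - \frac{\sqrt{33}}{66}, and B = -1 - A = - \frac{1}{2} + \frac{\sqrt{33}}{66}.
So f(n) = \left(- \frac{1}{2} - \frac{\sqrt{33}}{66}\right)\left(\frac{5}{2} + \frac{\sqrt{33}}{2}\right)^n + \left(- \frac{1}{2} + \frac{\sqrt{33}}{66}\right)\left(\frac{5}{2} - \frac{\sqrt{33}}{2}\right)^n.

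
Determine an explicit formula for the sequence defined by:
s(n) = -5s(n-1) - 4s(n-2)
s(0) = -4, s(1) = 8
Characteristic equation: x² + 5x + 4 = 0, which factors as (x - (-4))(x - (-1)) = 0.
Roots r₁ = -4, r₂ = -1 (distinct).
General solution: s(n) = A·(-4)^n + B·(-1)^n.
From s(0) = -4: A + B = -4.
From s(1) = 8: -4A - B = 8.
Solving: A = - \frac{4}{3}, B = - \frac{8}{3}.
So s(n) = - \frac{8 \left(-1\right)^{n}}{3} - \frac{4 \left(-4\right)^{n}}{3}.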